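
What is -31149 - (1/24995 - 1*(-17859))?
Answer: -1224954961/24995 ≈ -49008.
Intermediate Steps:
-31149 - (1/24995 - 1*(-17859)) = -31149 - (1/24995 + 17859) = -31149 - 1*446385706/24995 = -31149 - 446385706/24995 = -1224954961/24995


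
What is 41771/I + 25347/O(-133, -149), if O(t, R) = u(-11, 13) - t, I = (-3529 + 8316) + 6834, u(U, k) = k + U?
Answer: 100065524/522945 ≈ 191.35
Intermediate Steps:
u(U, k) = U + k
I = 11621 (I = 4787 + 6834 = 11621)
O(t, R) = 2 - t (O(t, R) = (-11 + 13) - t = 2 - t)
41771/I + 25347/O(-133, -149) = 41771/11621 + 25347/(2 - 1*(-133)) = 41771*(1/11621) + 25347/(2 + 133) = 41771/11621 + 25347/135 = 41771/11621 + 25347*(1/135) = 41771/11621 + 8449/45 = 100065524/522945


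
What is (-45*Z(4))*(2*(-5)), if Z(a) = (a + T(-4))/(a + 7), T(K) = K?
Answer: 0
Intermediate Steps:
Z(a) = (-4 + a)/(7 + a) (Z(a) = (a - 4)/(a + 7) = (-4 + a)/(7 + a))
(-45*Z(4))*(2*(-5)) = (-45*(-4 + 4)/(7 + 4))*(2*(-5)) = -45*0/11*(-10) = -45*0*(-10) = 0*(-10) = 0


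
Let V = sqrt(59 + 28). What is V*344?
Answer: 344*sqrt(87) ≈ 3208.6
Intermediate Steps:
V = sqrt(87) ≈ 9.3274
V*344 = sqrt(87)*344 = 344*sqrt(87)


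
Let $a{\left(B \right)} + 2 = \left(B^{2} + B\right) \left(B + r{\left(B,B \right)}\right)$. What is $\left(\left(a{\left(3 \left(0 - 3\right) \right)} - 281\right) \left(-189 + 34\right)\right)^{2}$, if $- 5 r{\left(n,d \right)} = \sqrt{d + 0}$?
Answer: $20779096609 + 1932532560 i \approx 2.0779 \cdot 10^{10} + 1.9325 \cdot 10^{9} i$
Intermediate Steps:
$r{\left(n,d \right)} = - \frac{\sqrt{d}}{5}$ ($r{\left(n,d \right)} = - \frac{\sqrt{d + 0}}{5} = - \frac{\sqrt{d}}{5}$)
$a{\left(B \right)} = -2 + \left(B + B^{2}\right) \left(B - \frac{\sqrt{B}}{5}\right)$ ($a{\left(B \right)} = -2 + \left(B^{2} + B\right) \left(B - \frac{\sqrt{B}}{5}\right) = -2 + \left(B + B^{2}\right) \left(B - \frac{\sqrt{B}}{5}\right)$)
$\left(\left(a{\left(3 \left(0 - 3\right) \right)} - 281\right) \left(-189 + 34\right)\right)^{2} = \left(\left(\left(-2 + \left(3 \left(0 - 3\right)\right)^{2} + \left(3 \left(0 - 3\right)\right)^{3} - \frac{\left(3 \left(0 - 3\right)\right)^{\frac{3}{2}}}{5} - \frac{\left(3 \left(0 - 3\right)\right)^{\frac{5}{2}}}{5}\right) - 281\right) \left(-189 + 34\right)\right)^{2} = \left(\left(\left(-2 + \left(3 \left(-3\right)\right)^{2} + \left(3 \left(-3\right)\right)^{3} - \frac{\left(3 \left(-3\right)\right)^{\frac{3}{2}}}{5} - \frac{\left(3 \left(-3\right)\right)^{\frac{5}{2}}}{5}\right) - 281\right) \left(-155\right)\right)^{2} = \left(\left(\left(-2 + \left(-9\right)^{2} + \left(-9\right)^{3} - \frac{\left(-9\right)^{\frac{3}{2}}}{5} - \frac{\left(-9\right)^{\frac{5}{2}}}{5}\right) - 281\right) \left(-155\right)\right)^{2} = \left(\left(\left(-2 + 81 - 729 - \frac{\left(-27\right) i}{5} - \frac{243 i}{5}\right) - 281\right) \left(-155\right)\right)^{2} = \left(\left(\left(-2 + 81 - 729 + \frac{27 i}{5} - \frac{243 i}{5}\right) - 281\right) \left(-155\right)\right)^{2} = \left(\left(\left(-650 - \frac{216 i}{5}\right) - 281\right) \left(-155\right)\right)^{2} = \left(\left(-931 - \frac{216 i}{5}\right) \left(-155\right)\right)^{2} = \left(144305 + 6696 i\right)^{2}$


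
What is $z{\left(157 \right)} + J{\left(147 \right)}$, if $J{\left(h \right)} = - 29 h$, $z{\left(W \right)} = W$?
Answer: $-4106$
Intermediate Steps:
$z{\left(157 \right)} + J{\left(147 \right)} = 157 - 4263 = -4106$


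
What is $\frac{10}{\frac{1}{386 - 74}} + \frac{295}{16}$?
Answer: $\frac{50215}{16} \approx 3138.4$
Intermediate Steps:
$\frac{10}{\frac{1}{386 - 74}} + \frac{295}{16} = \frac{10}{\frac{1}{312}} + 295 \cdot \frac{1}{16} = 10 \frac{1}{\frac{1}{312}} + \frac{295}{16} = 10 \cdot 312 + \frac{295}{16} = 3120 + \frac{295}{16} = \frac{50215}{16}$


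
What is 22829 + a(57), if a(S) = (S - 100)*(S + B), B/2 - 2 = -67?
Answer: 25968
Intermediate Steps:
B = -130 (B = 4 + 2*(-67) = 4 - 134 = -130)
a(S) = (-130 + S)*(-100 + S) (a(S) = (S - 100)*(S - 130) = (-100 + S)*(-130 + S) = (-130 + S)*(-100 + S))
22829 + a(57) = 22829 + (13000 + 57² - 230*57) = 22829 + (13000 + 3249 - 13110) = 22829 + 3139 = 25968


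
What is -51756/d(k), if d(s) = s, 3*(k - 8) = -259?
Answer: 155268/235 ≈ 660.71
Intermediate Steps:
k = -235/3 (k = 8 + (1/3)*(-259) = 8 - 259/3 = -235/3 ≈ -78.333)
-51756/d(k) = -51756/(-235/3) = -51756*(-3/235) = 155268/235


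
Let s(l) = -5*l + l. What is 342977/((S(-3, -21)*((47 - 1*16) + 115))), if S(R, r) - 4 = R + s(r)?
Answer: 342977/12410 ≈ 27.637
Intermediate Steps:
s(l) = -4*l
S(R, r) = 4 + R - 4*r (S(R, r) = 4 + (R - 4*r) = 4 + R - 4*r)
342977/((S(-3, -21)*((47 - 1*16) + 115))) = 342977/(((4 - 3 - 4*(-21))*((47 - 1*16) + 115))) = 342977/(((4 - 3 + 84)*((47 - 16) + 115))) = 342977/((85*(31 + 115))) = 342977/((85*146)) = 342977/12410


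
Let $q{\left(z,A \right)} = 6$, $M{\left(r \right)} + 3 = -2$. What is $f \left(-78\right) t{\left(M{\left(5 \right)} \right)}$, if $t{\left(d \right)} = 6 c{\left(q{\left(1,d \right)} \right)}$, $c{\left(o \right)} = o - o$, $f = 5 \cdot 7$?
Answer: $0$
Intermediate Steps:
$M{\left(r \right)} = -5$ ($M{\left(r \right)} = -3 - 2 = -5$)
$f = 35$
$c{\left(o \right)} = 0$
$t{\left(d \right)} = 0$ ($t{\left(d \right)} = 6 \cdot 0 = 0$)
$f \left(-78\right) t{\left(M{\left(5 \right)} \right)} = 35 \left(-78\right) 0 = \left(-2730\right) 0 = 0$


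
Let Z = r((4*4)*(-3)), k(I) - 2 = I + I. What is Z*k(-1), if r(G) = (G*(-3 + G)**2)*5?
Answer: 0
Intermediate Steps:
k(I) = 2 + 2*I (k(I) = 2 + (I + I) = 2 + 2*I)
r(G) = 5*G*(-3 + G)**2
Z = -624240 (Z = 5*((4*4)*(-3))*(-3 + (4*4)*(-3))**2 = 5*(16*(-3))*(-3 + 16*(-3))**2 = 5*(-48)*(-3 - 48)**2 = 5*(-48)*(-51)**2 = 5*(-48)*2601 = -624240)
Z*k(-1) = -624240*(2 + 2*(-1)) = -624240*(2 - 2) = -624240*0 = 0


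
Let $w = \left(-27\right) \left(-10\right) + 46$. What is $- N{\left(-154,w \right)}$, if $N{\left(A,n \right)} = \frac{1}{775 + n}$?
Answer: $- \frac{1}{1091} \approx -0.00091659$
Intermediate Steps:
$w = 316$ ($w = 270 + 46 = 316$)
$- N{\left(-154,w \right)} = - \frac{1}{775 + 316} = - \frac{1}{1091}$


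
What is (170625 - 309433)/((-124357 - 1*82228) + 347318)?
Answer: -138808/140733 ≈ -0.98632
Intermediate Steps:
(170625 - 309433)/((-124357 - 1*82228) + 347318) = -138808/((-124357 - 82228) + 347318) = -138808/(-206585 + 347318) = -138808/140733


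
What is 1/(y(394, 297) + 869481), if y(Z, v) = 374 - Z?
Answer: 1/869461 ≈ 1.1501e-6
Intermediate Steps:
1/(y(394, 297) + 869481) = 1/((374 - 1*394) + 869481) = 1/((374 - 394) + 869481) = 1/(-20 + 869481) = 1/869461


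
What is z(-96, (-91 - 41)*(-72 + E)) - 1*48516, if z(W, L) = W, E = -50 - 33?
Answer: -48612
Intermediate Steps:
E = -83
z(-96, (-91 - 41)*(-72 + E)) - 1*48516 = -96 - 1*48516 = -96 - 48516 = -48612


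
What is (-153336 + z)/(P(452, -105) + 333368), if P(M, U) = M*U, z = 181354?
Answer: 14009/142954 ≈ 0.097997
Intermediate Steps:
(-153336 + z)/(P(452, -105) + 333368) = (-153336 + 181354)/(452*(-105) + 333368) = 28018/(-47460 + 333368) = 28018/285908 = 28018*(1/285908) = 14009/142954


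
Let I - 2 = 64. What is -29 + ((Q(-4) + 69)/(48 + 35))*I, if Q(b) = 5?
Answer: 2477/83 ≈ 29.843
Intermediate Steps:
I = 66 (I = 2 + 64 = 66)
-29 + ((Q(-4) + 69)/(48 + 35))*I = -29 + ((5 + 69)/(48 + 35))*66 = -29 + (74/83)*66 = -29 + 4884/83 = 2477/83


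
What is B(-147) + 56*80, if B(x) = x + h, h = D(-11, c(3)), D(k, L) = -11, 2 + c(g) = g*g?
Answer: 4322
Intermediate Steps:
c(g) = -2 + g² (c(g) = -2 + g*g = -2 + g²)
h = -11
B(x) = -11 + x (B(x) = x - 11 = -11 + x)
B(-147) + 56*80 = (-11 - 147) + 56*80 = -158 + 4480 = 4322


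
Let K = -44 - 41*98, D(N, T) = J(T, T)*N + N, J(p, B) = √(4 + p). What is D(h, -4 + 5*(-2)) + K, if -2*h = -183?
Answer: -7941/2 + 183*I*√10/2 ≈ -3970.5 + 289.35*I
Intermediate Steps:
h = 183/2 (h = -½*(-183) = 183/2 ≈ 91.500)
D(N, T) = N + N*√(4 + T) (D(N, T) = √(4 + T)*N + N = N*√(4 + T) + N = N + N*√(4 + T))
K = -4062 (K = -44 - 4018 = -4062)
D(h, -4 + 5*(-2)) + K = 183*(1 + √(4 + (-4 + 5*(-2))))/2 - 4062 = 183*(1 + √(4 + (-4 - 10)))/2 - 4062 = 183*(1 + √(4 - 14))/2 - 4062 = 183*(1 + √(-10))/2 - 4062 = 183*(1 + I*√10)/2 - 4062 = (183/2 + 183*I*√10/2) - 4062 = -7941/2 + 183*I*√10/2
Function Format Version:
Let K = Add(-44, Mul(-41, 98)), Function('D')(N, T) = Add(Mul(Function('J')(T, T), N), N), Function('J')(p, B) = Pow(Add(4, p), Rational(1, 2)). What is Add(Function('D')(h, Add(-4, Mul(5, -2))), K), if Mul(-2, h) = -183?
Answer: Add(Rational(-7941, 2), Mul(Rational(183, 2), I, Pow(10, Rational(1, 2)))) ≈ Add(-3970.5, Mul(289.35, I))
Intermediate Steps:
h = Rational(183, 2) (h = Mul(Rational(-1, 2), -183) = Rational(183, 2) ≈ 91.500)
Function('D')(N, T) = Add(N, Mul(N, Pow(Add(4, T), Rational(1, 2)))) (Function('D')(N, T) = Add(Mul(Pow(Add(4, T), Rational(1, 2)), N), N) = Add(Mul(N, Pow(Add(4, T), Rational(1, 2))), N) = Add(N, Mul(N, Pow(Add(4, T), Rational(1, 2)))))
K = -4062 (K = Add(-44, -4018) = -4062)
Add(Function('D')(h, Add(-4, Mul(5, -2))), K) = Add(Mul(Rational(183, 2), Add(1, Pow(Add(4, Add(-4, Mul(5, -2))), Rational(1, 2)))), -4062) = Add(Mul(Rational(183, 2), Add(1, Pow(Add(4, Add(-4, -10)), Rational(1, 2)))), -4062) = Add(Mul(Rational(183, 2), Add(1, Pow(Add(4, -14), Rational(1, 2)))), -4062) = Add(Mul(Rational(183, 2), Add(1, Pow(-10, Rational(1, 2)))), -4062) = Add(Mul(Rational(183, 2), Add(1, Mul(I, Pow(10, Rational(1, 2))))), -4062) = Add(Add(Rational(183, 2), Mul(Rational(183, 2), I, Pow(10, Rational(1, 2)))), -4062) = Add(Rational(-7941, 2), Mul(Rational(183, 2), I, Pow(10, Rational(1, 2))))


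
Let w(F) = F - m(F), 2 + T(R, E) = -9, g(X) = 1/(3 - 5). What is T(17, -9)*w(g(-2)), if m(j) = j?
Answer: 0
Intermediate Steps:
g(X) = -½ (g(X) = 1/(-2) = -½)
T(R, E) = -11 (T(R, E) = -2 - 9 = -11)
w(F) = 0 (w(F) = F - F = 0)
T(17, -9)*w(g(-2)) = -11*0 = 0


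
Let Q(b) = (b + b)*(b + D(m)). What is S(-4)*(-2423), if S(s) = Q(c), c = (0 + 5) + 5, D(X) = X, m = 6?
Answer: -775360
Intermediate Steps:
c = 10 (c = 5 + 5 = 10)
Q(b) = 2*b*(6 + b) (Q(b) = (b + b)*(b + 6) = (2*b)*(6 + b) = 2*b*(6 + b))
S(s) = 320 (S(s) = 2*10*(6 + 10) = 2*10*16 = 320)
S(-4)*(-2423) = 320*(-2423) = -775360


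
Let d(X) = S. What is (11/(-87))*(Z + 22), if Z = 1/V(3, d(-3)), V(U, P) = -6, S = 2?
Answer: -1441/522 ≈ -2.7605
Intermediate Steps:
d(X) = 2
Z = -⅙ (Z = 1/(-6) = -⅙ ≈ -0.16667)
(11/(-87))*(Z + 22) = (11/(-87))*(-⅙ + 22) = (11*(-1/87))*(131/6) = -11/87*131/6 = -1441/522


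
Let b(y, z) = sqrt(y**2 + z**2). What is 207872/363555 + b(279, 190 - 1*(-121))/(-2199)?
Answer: 207872/363555 - sqrt(174562)/2199 ≈ 0.38178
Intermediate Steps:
207872/363555 + b(279, 190 - 1*(-121))/(-2199) = 207872/363555 + sqrt(279**2 + (190 - 1*(-121))**2)/(-2199) = 207872*(1/363555) + sqrt(77841 + (190 + 121)**2)*(-1/2199) = 207872/363555 + sqrt(77841 + 311**2)*(-1/2199) = 207872/363555 + sqrt(77841 + 96721)*(-1/2199) = 207872/363555 + sqrt(174562)*(-1/2199) = 207872/363555 - sqrt(174562)/2199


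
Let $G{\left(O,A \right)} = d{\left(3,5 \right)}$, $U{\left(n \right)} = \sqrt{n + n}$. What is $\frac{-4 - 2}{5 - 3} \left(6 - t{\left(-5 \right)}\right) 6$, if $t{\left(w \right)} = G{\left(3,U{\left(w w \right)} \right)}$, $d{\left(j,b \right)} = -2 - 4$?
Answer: $-216$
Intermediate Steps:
$U{\left(n \right)} = \sqrt{2} \sqrt{n}$ ($U{\left(n \right)} = \sqrt{2 n} = \sqrt{2} \sqrt{n}$)
$d{\left(j,b \right)} = -6$
$G{\left(O,A \right)} = -6$
$t{\left(w \right)} = -6$
$\frac{-4 - 2}{5 - 3} \left(6 - t{\left(-5 \right)}\right) 6 = \frac{-4 - 2}{5 - 3} \left(6 - -6\right) 6 = - \frac{6}{2} \left(6 + 6\right) 6 = \left(-6\right) \frac{1}{2} \cdot 12 \cdot 6 = \left(-3\right) 12 \cdot 6 = \left(-36\right) 6 = -216$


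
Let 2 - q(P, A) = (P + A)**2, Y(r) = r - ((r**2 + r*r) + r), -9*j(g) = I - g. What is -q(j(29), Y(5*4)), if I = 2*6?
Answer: 51595327/81 ≈ 6.3698e+5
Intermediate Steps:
I = 12
j(g) = -4/3 + g/9 (j(g) = -(12 - g)/9 = -4/3 + g/9)
Y(r) = -2*r**2 (Y(r) = r - ((r**2 + r**2) + r) = r - (2*r**2 + r) = r - (r + 2*r**2) = r + (-r - 2*r**2) = -2*r**2)
q(P, A) = 2 - (A + P)**2 (q(P, A) = 2 - (P + A)**2 = 2 - (A + P)**2)
-q(j(29), Y(5*4)) = -(2 - (-2*(5*4)**2 + (-4/3 + (1/9)*29))**2) = -(2 - (-2*20**2 + (-4/3 + 29/9))**2) = -(2 - (-2*400 + 17/9)**2) = -(2 - (-800 + 17/9)**2) = -(2 - (-7183/9)**2) = -(2 - 1*51595489/81) = -(2 - 51595489/81) = -1*(-51595327/81) = 51595327/81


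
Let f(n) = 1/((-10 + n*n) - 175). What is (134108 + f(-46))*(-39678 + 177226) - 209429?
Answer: 35619376282453/1931 ≈ 1.8446e+10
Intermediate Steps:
f(n) = 1/(-185 + n²) (f(n) = 1/((-10 + n²) - 175) = 1/(-185 + n²))
(134108 + f(-46))*(-39678 + 177226) - 209429 = (134108 + 1/(-185 + (-46)²))*(-39678 + 177226) - 209429 = (134108 + 1/(-185 + 2116))*137548 - 209429 = (134108 + 1/1931)*137548 - 209429 = (258962549/1931)*137548 - 209429 = 35619780689852/1931 - 209429 = 35619376282453/1931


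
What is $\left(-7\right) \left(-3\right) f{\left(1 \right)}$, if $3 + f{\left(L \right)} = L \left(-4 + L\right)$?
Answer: $-126$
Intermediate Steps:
$f{\left(L \right)} = -3 + L \left(-4 + L\right)$
$\left(-7\right) \left(-3\right) f{\left(1 \right)} = \left(-7\right) \left(-3\right) \left(-3 + 1^{2} - 4\right) = 21 \left(-3 + 1 - 4\right) = 21 \left(-6\right) = -126$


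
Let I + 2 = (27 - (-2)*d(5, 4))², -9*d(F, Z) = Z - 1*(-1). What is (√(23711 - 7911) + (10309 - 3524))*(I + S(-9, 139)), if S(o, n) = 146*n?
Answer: 11520529685/81 + 16979410*√158/81 ≈ 1.4486e+8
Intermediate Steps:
d(F, Z) = -⅑ - Z/9 (d(F, Z) = -(Z - 1*(-1))/9 = -(Z + 1)/9 = -(1 + Z)/9 = -⅑ - Z/9)
I = 54127/81 (I = -2 + (27 - (-2)*(-⅑ - ⅑*4))² = -2 + (27 - (-2)*(-⅑ - 4/9))² = -2 + (27 - (-2)*(-5)/9)² = -2 + (27 - 1*10/9)² = -2 + (27 - 10/9)² = -2 + (233/9)² = -2 + 54289/81 = 54127/81 ≈ 668.23)
(√(23711 - 7911) + (10309 - 3524))*(I + S(-9, 139)) = (√(23711 - 7911) + (10309 - 3524))*(54127/81 + 146*139) = (√15800 + 6785)*(54127/81 + 20294) = (10*√158 + 6785)*(1697941/81) = (6785 + 10*√158)*(1697941/81) = 11520529685/81 + 16979410*√158/81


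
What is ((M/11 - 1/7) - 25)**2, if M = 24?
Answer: 3125824/5929 ≈ 527.21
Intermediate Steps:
((M/11 - 1/7) - 25)**2 = ((24/11 - 1/7) - 25)**2 = (157/77 - 25)**2 = (-1768/77)**2 = 3125824/5929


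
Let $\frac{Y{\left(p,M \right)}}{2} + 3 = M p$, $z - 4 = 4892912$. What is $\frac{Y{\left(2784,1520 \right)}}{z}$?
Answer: $\frac{1410559}{815486} \approx 1.7297$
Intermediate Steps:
$z = 4892916$ ($z = 4 + 4892912 = 4892916$)
$Y{\left(p,M \right)} = -6 + 2 M p$
$\frac{Y{\left(2784,1520 \right)}}{z} = \frac{-6 + 2 \cdot 1520 \cdot 2784}{4892916} = \left(-6 + 8463360\right) \frac{1}{4892916} = 8463354 \cdot \frac{1}{4892916} = \frac{1410559}{815486}$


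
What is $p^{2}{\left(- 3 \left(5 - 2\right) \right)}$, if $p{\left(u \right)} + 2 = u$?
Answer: $121$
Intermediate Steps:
$p{\left(u \right)} = -2 + u$
$p^{2}{\left(- 3 \left(5 - 2\right) \right)} = \left(-2 - 3 \left(5 - 2\right)\right)^{2} = \left(-2 - 9\right)^{2} = \left(-11\right)^{2} = 121$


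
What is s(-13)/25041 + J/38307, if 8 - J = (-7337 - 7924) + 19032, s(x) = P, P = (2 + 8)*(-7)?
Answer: -32303591/319748529 ≈ -0.10103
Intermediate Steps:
P = -70 (P = 10*(-7) = -70)
s(x) = -70
J = -3763 (J = 8 - ((-7337 - 7924) + 19032) = 8 - (-15261 + 19032) = 8 - 1*3771 = 8 - 3771 = -3763)
s(-13)/25041 + J/38307 = -70/25041 - 3763/38307 = -32303591/319748529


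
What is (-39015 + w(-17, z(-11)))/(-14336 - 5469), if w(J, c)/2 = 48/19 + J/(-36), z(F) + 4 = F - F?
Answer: 13341079/6773310 ≈ 1.9697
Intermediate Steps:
z(F) = -4 (z(F) = -4 + (F - F) = -4 + 0 = -4)
w(J, c) = 96/19 - J/18 (w(J, c) = 2*(48/19 + J/(-36)) = 2*(48*(1/19) + J*(-1/36)) = 2*(48/19 - J/36) = 96/19 - J/18)
(-39015 + w(-17, z(-11)))/(-14336 - 5469) = (-39015 + (96/19 - 1/18*(-17)))/(-14336 - 5469) = (-39015 + (96/19 + 17/18))/(-19805) = (-39015 + 2051/342)*(-1/19805) = -13341079/342*(-1/19805) = 13341079/6773310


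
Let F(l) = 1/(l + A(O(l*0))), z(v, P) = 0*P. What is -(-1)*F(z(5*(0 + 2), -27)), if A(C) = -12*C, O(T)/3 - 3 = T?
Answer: -1/108 ≈ -0.0092593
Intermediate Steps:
O(T) = 9 + 3*T
z(v, P) = 0
F(l) = 1/(-108 + l) (F(l) = 1/(l - 12*(9 + 3*(l*0))) = 1/(l - 12*(9 + 3*0)) = 1/(l - 12*(9 + 0)) = 1/(l - 12*9) = 1/(l - 108) = 1/(-108 + l))
-(-1)*F(z(5*(0 + 2), -27)) = -(-1)/(-108 + 0) = -(-1)/(-108) = -(-1)*(-1)/108 = -1*1/108 = -1/108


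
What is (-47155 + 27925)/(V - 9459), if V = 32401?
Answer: -9615/11471 ≈ -0.83820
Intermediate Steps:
(-47155 + 27925)/(V - 9459) = (-47155 + 27925)/(32401 - 9459) = -19230/22942 = -19230*1/22942 = -9615/11471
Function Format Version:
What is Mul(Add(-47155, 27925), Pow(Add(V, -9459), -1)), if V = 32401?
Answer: Rational(-9615, 11471) ≈ -0.83820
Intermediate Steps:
Mul(Add(-47155, 27925), Pow(Add(V, -9459), -1)) = Mul(Add(-47155, 27925), Pow(Add(32401, -9459), -1)) = Mul(-19230, Pow(22942, -1)) = Mul(-19230, Rational(1, 22942)) = Rational(-9615, 11471)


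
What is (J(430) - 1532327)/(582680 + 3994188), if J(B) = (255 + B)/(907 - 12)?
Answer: -68571599/204814843 ≈ -0.33480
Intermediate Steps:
J(B) = 51/179 + B/895 (J(B) = (255 + B)/895 = (255 + B)*(1/895) = 51/179 + B/895)
(J(430) - 1532327)/(582680 + 3994188) = ((51/179 + (1/895)*430) - 1532327)/(582680 + 3994188) = ((51/179 + 86/179) - 1532327)/4576868 = (137/179 - 1532327)*(1/4576868) = -274286396/179*1/4576868 = -68571599/204814843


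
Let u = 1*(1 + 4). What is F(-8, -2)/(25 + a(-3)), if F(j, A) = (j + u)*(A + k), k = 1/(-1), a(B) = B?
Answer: 9/22 ≈ 0.40909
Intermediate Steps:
k = -1
u = 5 (u = 1*5 = 5)
F(j, A) = (-1 + A)*(5 + j) (F(j, A) = (j + 5)*(A - 1) = (5 + j)*(-1 + A) = (-1 + A)*(5 + j))
F(-8, -2)/(25 + a(-3)) = (-5 - 1*(-8) + 5*(-2) - 2*(-8))/(25 - 3) = (-5 + 8 - 10 + 16)/22 = (1/22)*9 = 9/22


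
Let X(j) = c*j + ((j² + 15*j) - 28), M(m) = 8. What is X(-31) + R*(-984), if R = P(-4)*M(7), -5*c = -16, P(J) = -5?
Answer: 198644/5 ≈ 39729.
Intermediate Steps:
c = 16/5 (c = -⅕*(-16) = 16/5 ≈ 3.2000)
X(j) = -28 + j² + 91*j/5 (X(j) = 16*j/5 + ((j² + 15*j) - 28) = 16*j/5 + (-28 + j² + 15*j) = -28 + j² + 91*j/5)
R = -40 (R = -5*8 = -40)
X(-31) + R*(-984) = (-28 + (-31)² + (91/5)*(-31)) - 40*(-984) = (-28 + 961 - 2821/5) + 39360 = 1844/5 + 39360 = 198644/5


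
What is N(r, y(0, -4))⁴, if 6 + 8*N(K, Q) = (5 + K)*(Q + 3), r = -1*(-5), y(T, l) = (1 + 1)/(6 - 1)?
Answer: 2401/16 ≈ 150.06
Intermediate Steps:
y(T, l) = ⅖ (y(T, l) = 2/5 = 2*(⅕) = ⅖)
r = 5
N(K, Q) = -¾ + (3 + Q)*(5 + K)/8 (N(K, Q) = -¾ + ((5 + K)*(Q + 3))/8 = -¾ + ((5 + K)*(3 + Q))/8 = -¾ + ((3 + Q)*(5 + K))/8 = -¾ + (3 + Q)*(5 + K)/8)
N(r, y(0, -4))⁴ = (9/8 + (3/8)*5 + (5/8)*(⅖) + (⅛)*5*(⅖))⁴ = (9/8 + 15/8 + ¼ + ¼)⁴ = (7/2)⁴ = 2401/16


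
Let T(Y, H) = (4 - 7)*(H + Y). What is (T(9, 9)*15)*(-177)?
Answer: 143370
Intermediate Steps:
T(Y, H) = -3*H - 3*Y (T(Y, H) = -3*(H + Y) = -3*H - 3*Y)
(T(9, 9)*15)*(-177) = ((-3*9 - 3*9)*15)*(-177) = ((-27 - 27)*15)*(-177) = -54*15*(-177) = -810*(-177) = 143370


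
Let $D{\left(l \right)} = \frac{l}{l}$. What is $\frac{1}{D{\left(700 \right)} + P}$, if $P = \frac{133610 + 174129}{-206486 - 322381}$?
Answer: $\frac{528867}{221128} \approx 2.3917$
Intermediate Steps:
$D{\left(l \right)} = 1$
$P = - \frac{307739}{528867}$ ($P = \frac{307739}{-528867} = 307739 \left(- \frac{1}{528867}\right) = - \frac{307739}{528867} \approx -0.58188$)
$\frac{1}{D{\left(700 \right)} + P} = \frac{1}{1 - \frac{307739}{528867}} = \frac{1}{\frac{221128}{528867}} = \frac{528867}{221128}$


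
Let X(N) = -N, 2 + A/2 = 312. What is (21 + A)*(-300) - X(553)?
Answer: -191747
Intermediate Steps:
A = 620 (A = -4 + 2*312 = -4 + 624 = 620)
(21 + A)*(-300) - X(553) = (21 + 620)*(-300) - (-1)*553 = 641*(-300) - 1*(-553) = -192300 + 553 = -191747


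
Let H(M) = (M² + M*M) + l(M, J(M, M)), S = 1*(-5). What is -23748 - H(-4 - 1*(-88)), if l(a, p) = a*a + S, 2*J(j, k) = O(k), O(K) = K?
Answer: -44911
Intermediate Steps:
S = -5
J(j, k) = k/2
l(a, p) = -5 + a² (l(a, p) = a*a - 5 = a² - 5 = -5 + a²)
H(M) = -5 + 3*M² (H(M) = (M² + M*M) + (-5 + M²) = (M² + M²) + (-5 + M²) = 2*M² + (-5 + M²) = -5 + 3*M²)
-23748 - H(-4 - 1*(-88)) = -23748 - (-5 + 3*(-4 - 1*(-88))²) = -23748 - (-5 + 3*(-4 + 88)²) = -23748 - (-5 + 3*84²) = -23748 - (-5 + 3*7056) = -23748 - (-5 + 21168) = -23748 - 1*21163 = -23748 - 21163 = -44911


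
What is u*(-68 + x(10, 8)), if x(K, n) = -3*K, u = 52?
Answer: -5096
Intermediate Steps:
u*(-68 + x(10, 8)) = 52*(-68 - 3*10) = 52*(-68 - 30) = 52*(-98) = -5096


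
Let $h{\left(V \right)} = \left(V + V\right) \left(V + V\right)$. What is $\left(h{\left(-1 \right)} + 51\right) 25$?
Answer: $1375$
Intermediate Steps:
$h{\left(V \right)} = 4 V^{2}$ ($h{\left(V \right)} = 2 V 2 V = 4 V^{2}$)
$\left(h{\left(-1 \right)} + 51\right) 25 = \left(4 \left(-1\right)^{2} + 51\right) 25 = \left(4 \cdot 1 + 51\right) 25 = \left(4 + 51\right) 25 = 55 \cdot 25 = 1375$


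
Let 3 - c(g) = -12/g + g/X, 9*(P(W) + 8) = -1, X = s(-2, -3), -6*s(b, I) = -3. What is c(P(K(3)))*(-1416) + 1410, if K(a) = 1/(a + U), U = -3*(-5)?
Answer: -5193314/219 ≈ -23714.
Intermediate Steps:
U = 15
s(b, I) = ½ (s(b, I) = -⅙*(-3) = ½)
K(a) = 1/(15 + a) (K(a) = 1/(a + 15) = 1/(15 + a))
X = ½ ≈ 0.50000
P(W) = -73/9 (P(W) = -8 + (⅑)*(-1) = -8 - ⅑ = -73/9)
c(g) = 3 - 2*g + 12/g (c(g) = 3 - (-12/g + g/(½)) = 3 - (-12/g + g*2) = 3 - (-12/g + 2*g) = 3 + (-2*g + 12/g) = 3 - 2*g + 12/g)
c(P(K(3)))*(-1416) + 1410 = (3 - 2*(-73/9) + 12/(-73/9))*(-1416) + 1410 = (3 + 146/9 + 12*(-9/73))*(-1416) + 1410 = (3 + 146/9 - 108/73)*(-1416) + 1410 = (11657/657)*(-1416) + 1410 = -5502104/219 + 1410 = -5193314/219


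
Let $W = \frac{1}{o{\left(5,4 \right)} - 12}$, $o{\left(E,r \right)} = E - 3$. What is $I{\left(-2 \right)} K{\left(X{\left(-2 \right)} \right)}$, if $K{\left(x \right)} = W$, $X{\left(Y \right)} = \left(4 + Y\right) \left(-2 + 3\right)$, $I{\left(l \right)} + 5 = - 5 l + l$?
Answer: $- \frac{3}{10} \approx -0.3$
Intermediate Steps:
$o{\left(E,r \right)} = -3 + E$
$I{\left(l \right)} = -5 - 4 l$ ($I{\left(l \right)} = -5 + \left(- 5 l + l\right) = -5 - 4 l$)
$X{\left(Y \right)} = 4 + Y$ ($X{\left(Y \right)} = \left(4 + Y\right) 1 = 4 + Y$)
$W = - \frac{1}{10}$ ($W = \frac{1}{\left(-3 + 5\right) - 12} = \frac{1}{2 - 12} = \frac{1}{-10} = - \frac{1}{10} \approx -0.1$)
$K{\left(x \right)} = - \frac{1}{10}$
$I{\left(-2 \right)} K{\left(X{\left(-2 \right)} \right)} = \left(-5 - -8\right) \left(- \frac{1}{10}\right) = \left(-5 + 8\right) \left(- \frac{1}{10}\right) = 3 \left(- \frac{1}{10}\right) = - \frac{3}{10}$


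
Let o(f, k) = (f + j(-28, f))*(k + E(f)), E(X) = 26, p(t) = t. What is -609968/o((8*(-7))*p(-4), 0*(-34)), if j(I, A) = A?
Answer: -38123/728 ≈ -52.367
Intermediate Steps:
o(f, k) = 2*f*(26 + k) (o(f, k) = (f + f)*(k + 26) = (2*f)*(26 + k) = 2*f*(26 + k))
-609968/o((8*(-7))*p(-4), 0*(-34)) = -609968*1/(448*(26 + 0*(-34))) = -609968*1/(448*(26 + 0)) = -609968/(2*224*26) = -609968/11648 = -609968*1/11648 = -38123/728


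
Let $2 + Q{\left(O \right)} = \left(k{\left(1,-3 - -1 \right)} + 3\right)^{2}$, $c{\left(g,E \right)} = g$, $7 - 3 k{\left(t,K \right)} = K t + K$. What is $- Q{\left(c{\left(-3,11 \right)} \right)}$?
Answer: $- \frac{382}{9} \approx -42.444$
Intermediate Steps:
$k{\left(t,K \right)} = \frac{7}{3} - \frac{K}{3} - \frac{K t}{3}$ ($k{\left(t,K \right)} = \frac{7}{3} - \frac{K t + K}{3} = \frac{7}{3} - \frac{K + K t}{3} = \frac{7}{3} - \left(\frac{K}{3} + \frac{K t}{3}\right) = \frac{7}{3} - \frac{K}{3} - \frac{K t}{3}$)
$Q{\left(O \right)} = \frac{382}{9}$ ($Q{\left(O \right)} = -2 + \left(\left(\frac{7}{3} - \frac{-3 - -1}{3} - \frac{1}{3} \left(-3 - -1\right) 1\right) + 3\right)^{2} = -2 + \left(\left(\frac{7}{3} - \frac{-3 + 1}{3} - \frac{1}{3} \left(-3 + 1\right) 1\right) + 3\right)^{2} = -2 + \left(\left(\frac{7}{3} - - \frac{2}{3} - \left(- \frac{2}{3}\right) 1\right) + 3\right)^{2} = -2 + \left(\left(\frac{7}{3} + \frac{2}{3} + \frac{2}{3}\right) + 3\right)^{2} = -2 + \left(\frac{11}{3} + 3\right)^{2} = -2 + \left(\frac{20}{3}\right)^{2} = -2 + \frac{400}{9} = \frac{382}{9}$)
$- Q{\left(c{\left(-3,11 \right)} \right)} = \left(-1\right) \frac{382}{9} = - \frac{382}{9}$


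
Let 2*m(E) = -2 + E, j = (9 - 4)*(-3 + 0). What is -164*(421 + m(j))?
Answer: -67650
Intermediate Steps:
j = -15 (j = 5*(-3) = -15)
m(E) = -1 + E/2 (m(E) = (-2 + E)/2 = -1 + E/2)
-164*(421 + m(j)) = -164*(421 + (-1 + (½)*(-15))) = -164*(421 + (-1 - 15/2)) = -164*(421 - 17/2) = -164*825/2 = -67650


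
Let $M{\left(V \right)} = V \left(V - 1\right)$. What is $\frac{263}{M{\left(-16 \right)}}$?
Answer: $\frac{263}{272} \approx 0.96691$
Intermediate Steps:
$M{\left(V \right)} = V \left(-1 + V\right)$
$\frac{263}{M{\left(-16 \right)}} = \frac{263}{\left(-16\right) \left(-1 - 16\right)} = \frac{263}{\left(-16\right) \left(-17\right)} = \frac{263}{272}$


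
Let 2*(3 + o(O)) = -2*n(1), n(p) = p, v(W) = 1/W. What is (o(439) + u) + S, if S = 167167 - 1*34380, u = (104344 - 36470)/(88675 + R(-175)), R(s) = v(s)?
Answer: 1030277468521/7759062 ≈ 1.3278e+5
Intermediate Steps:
R(s) = 1/s
u = 5938975/7759062 (u = (104344 - 36470)/(88675 + 1/(-175)) = 67874/(88675 - 1/175) = 67874/(15518124/175) = 67874*(175/15518124) = 5938975/7759062 ≈ 0.76542)
S = 132787 (S = 167167 - 34380 = 132787)
o(O) = -4 (o(O) = -3 + (-2*1)/2 = -3 + (½)*(-2) = -3 - 1 = -4)
(o(439) + u) + S = (-4 + 5938975/7759062) + 132787 = -25097273/7759062 + 132787 = 1030277468521/7759062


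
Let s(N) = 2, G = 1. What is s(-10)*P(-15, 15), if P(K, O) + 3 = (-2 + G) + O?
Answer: 22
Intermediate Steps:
P(K, O) = -4 + O (P(K, O) = -3 + ((-2 + 1) + O) = -3 + (-1 + O) = -4 + O)
s(-10)*P(-15, 15) = 2*(-4 + 15) = 2*11 = 22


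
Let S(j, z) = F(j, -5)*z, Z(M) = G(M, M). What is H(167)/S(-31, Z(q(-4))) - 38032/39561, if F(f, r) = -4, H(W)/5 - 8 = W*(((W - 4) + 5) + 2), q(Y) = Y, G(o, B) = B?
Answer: 2808328939/316488 ≈ 8873.4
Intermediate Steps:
H(W) = 40 + 5*W*(3 + W) (H(W) = 40 + 5*(W*(((W - 4) + 5) + 2)) = 40 + 5*(W*(((-4 + W) + 5) + 2)) = 40 + 5*(W*((1 + W) + 2)) = 40 + 5*(W*(3 + W)) = 40 + 5*W*(3 + W))
Z(M) = M
S(j, z) = -4*z
H(167)/S(-31, Z(q(-4))) - 38032/39561 = (40 + 5*167² + 15*167)/((-4*(-4))) - 38032/39561 = (40 + 5*27889 + 2505)/16 - 38032*1/39561 = (40 + 139445 + 2505)*(1/16) - 38032/39561 = 141990*(1/16) - 38032/39561 = 70995/8 - 38032/39561 = 2808328939/316488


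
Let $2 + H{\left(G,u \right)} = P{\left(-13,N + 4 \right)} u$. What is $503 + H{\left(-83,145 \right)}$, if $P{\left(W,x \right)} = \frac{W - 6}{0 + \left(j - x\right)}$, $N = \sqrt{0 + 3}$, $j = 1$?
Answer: $\frac{3757}{2} - \frac{2755 \sqrt{3}}{6} \approx 1083.2$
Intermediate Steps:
$N = \sqrt{3} \approx 1.732$
$P{\left(W,x \right)} = \frac{-6 + W}{1 - x}$ ($P{\left(W,x \right)} = \frac{W - 6}{0 - \left(-1 + x\right)} = \frac{-6 + W}{1 - x}$)
$H{\left(G,u \right)} = -2 + \frac{19 u}{3 + \sqrt{3}}$ ($H{\left(G,u \right)} = -2 + \frac{6 - -13}{-1 + \left(\sqrt{3} + 4\right)} u = -2 + \frac{6 + 13}{-1 + \left(4 + \sqrt{3}\right)} u = -2 + \frac{1}{3 + \sqrt{3}} \cdot 19 u = -2 + \frac{19}{3 + \sqrt{3}} u = -2 + \frac{19 u}{3 + \sqrt{3}}$)
$503 + H{\left(-83,145 \right)} = 503 - \left(- \frac{2751}{2} + \frac{2755 \sqrt{3}}{6}\right) = 503 + \left(\frac{2751}{2} - \frac{2755 \sqrt{3}}{6}\right) = \frac{3757}{2} - \frac{2755 \sqrt{3}}{6}$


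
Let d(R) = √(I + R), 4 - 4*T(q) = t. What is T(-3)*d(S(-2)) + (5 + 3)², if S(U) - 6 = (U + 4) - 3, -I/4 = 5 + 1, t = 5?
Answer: 64 - I*√19/4 ≈ 64.0 - 1.0897*I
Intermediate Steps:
I = -24 (I = -4*(5 + 1) = -4*6 = -24)
S(U) = 7 + U (S(U) = 6 + ((U + 4) - 3) = 6 + ((4 + U) - 3) = 6 + (1 + U) = 7 + U)
T(q) = -¼ (T(q) = 1 - ¼*5 = 1 - 5/4 = -¼)
d(R) = √(-24 + R)
T(-3)*d(S(-2)) + (5 + 3)² = -√(-24 + (7 - 2))/4 + (5 + 3)² = -√(-24 + 5)/4 + 8² = -I*√19/4 + 64 = 64 - I*√19/4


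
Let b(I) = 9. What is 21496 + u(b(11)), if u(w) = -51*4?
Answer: 21292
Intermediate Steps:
u(w) = -204
21496 + u(b(11)) = 21496 - 204 = 21292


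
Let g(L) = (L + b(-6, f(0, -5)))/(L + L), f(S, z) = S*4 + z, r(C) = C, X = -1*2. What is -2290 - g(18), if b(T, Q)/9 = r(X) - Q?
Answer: -9165/4 ≈ -2291.3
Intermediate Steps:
X = -2
f(S, z) = z + 4*S (f(S, z) = 4*S + z = z + 4*S)
b(T, Q) = -18 - 9*Q (b(T, Q) = 9*(-2 - Q) = -18 - 9*Q)
g(L) = (27 + L)/(2*L) (g(L) = (L + (-18 - 9*(-5 + 4*0)))/(L + L) = (L + (-18 - 9*(-5 + 0)))/((2*L)) = (L + (-18 - 9*(-5)))*(1/(2*L)) = (L + (-18 + 45))*(1/(2*L)) = (L + 27)*(1/(2*L)) = (27 + L)*(1/(2*L)) = (27 + L)/(2*L))
-2290 - g(18) = -2290 - (27 + 18)/(2*18) = -2290 - 45/(2*18) = -2290 - 1*5/4 = -2290 - 5/4 = -9165/4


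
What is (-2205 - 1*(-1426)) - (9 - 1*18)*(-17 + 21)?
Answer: -743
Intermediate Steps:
(-2205 - 1*(-1426)) - (9 - 1*18)*(-17 + 21) = (-2205 + 1426) - (9 - 18)*4 = -779 - (-9)*4 = -779 - 1*(-36) = -779 + 36 = -743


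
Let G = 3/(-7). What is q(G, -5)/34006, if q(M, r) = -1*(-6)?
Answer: 3/17003 ≈ 0.00017644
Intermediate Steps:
G = -3/7 (G = 3*(-1/7) = -3/7 ≈ -0.42857)
q(M, r) = 6
q(G, -5)/34006 = 6/34006 = 6*(1/34006) = 3/17003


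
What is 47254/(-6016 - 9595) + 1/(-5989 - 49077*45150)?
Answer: -117484307710211/38812534968900 ≈ -3.0270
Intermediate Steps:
47254/(-6016 - 9595) + 1/(-5989 - 49077*45150) = 47254/(-15611) + (1/45150)/(-55066) = 47254*(-1/15611) - 1/55066*1/45150 = -47254/15611 - 1/2486229900 = -117484307710211/38812534968900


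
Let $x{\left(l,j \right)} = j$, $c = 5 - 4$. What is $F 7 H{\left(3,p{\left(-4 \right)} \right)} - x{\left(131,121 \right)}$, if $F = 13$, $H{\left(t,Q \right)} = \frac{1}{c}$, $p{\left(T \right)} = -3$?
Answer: $-30$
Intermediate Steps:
$c = 1$
$H{\left(t,Q \right)} = 1$ ($H{\left(t,Q \right)} = 1^{-1} = 1$)
$F 7 H{\left(3,p{\left(-4 \right)} \right)} - x{\left(131,121 \right)} = 13 \cdot 7 \cdot 1 - 121 = 91 \cdot 1 - 121 = 91 - 121 = -30$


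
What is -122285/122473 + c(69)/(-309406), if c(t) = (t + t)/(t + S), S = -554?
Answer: -9175151881538/9189266151715 ≈ -0.99846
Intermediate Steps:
c(t) = 2*t/(-554 + t) (c(t) = (t + t)/(t - 554) = (2*t)/(-554 + t) = 2*t/(-554 + t))
-122285/122473 + c(69)/(-309406) = -122285/122473 + (2*69/(-554 + 69))/(-309406) = -122285*1/122473 + (2*69/(-485))*(-1/309406) = -122285/122473 + (2*69*(-1/485))*(-1/309406) = -122285/122473 - 138/485*(-1/309406) = -122285/122473 + 69/75030955 = -9175151881538/9189266151715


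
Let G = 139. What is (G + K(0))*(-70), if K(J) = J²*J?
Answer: -9730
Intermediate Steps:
K(J) = J³
(G + K(0))*(-70) = (139 + 0³)*(-70) = (139 + 0)*(-70) = 139*(-70) = -9730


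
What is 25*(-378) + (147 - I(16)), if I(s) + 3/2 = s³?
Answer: -26795/2 ≈ -13398.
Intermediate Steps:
I(s) = -3/2 + s³
25*(-378) + (147 - I(16)) = 25*(-378) + (147 - (-3/2 + 16³)) = -9450 + (147 - (-3/2 + 4096)) = -9450 + (147 - 1*8189/2) = -9450 + (147 - 8189/2) = -9450 - 7895/2 = -26795/2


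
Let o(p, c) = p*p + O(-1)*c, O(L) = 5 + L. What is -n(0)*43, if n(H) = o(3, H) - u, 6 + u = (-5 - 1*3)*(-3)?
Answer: 387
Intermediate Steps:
o(p, c) = p² + 4*c (o(p, c) = p*p + (5 - 1)*c = p² + 4*c)
u = 18 (u = -6 + (-5 - 1*3)*(-3) = -6 + (-5 - 3)*(-3) = -6 - 8*(-3) = -6 + 24 = 18)
n(H) = -9 + 4*H (n(H) = (3² + 4*H) - 1*18 = (9 + 4*H) - 18 = -9 + 4*H)
-n(0)*43 = -(-9 + 4*0)*43 = -(-9 + 0)*43 = -1*(-9)*43 = 9*43 = 387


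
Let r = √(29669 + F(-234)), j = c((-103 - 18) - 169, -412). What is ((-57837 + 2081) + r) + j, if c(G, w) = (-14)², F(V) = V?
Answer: -55560 + 29*√35 ≈ -55388.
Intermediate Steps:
c(G, w) = 196
j = 196
r = 29*√35 (r = √(29669 - 234) = √29435 = 29*√35 ≈ 171.57)
((-57837 + 2081) + r) + j = ((-57837 + 2081) + 29*√35) + 196 = (-55756 + 29*√35) + 196 = -55560 + 29*√35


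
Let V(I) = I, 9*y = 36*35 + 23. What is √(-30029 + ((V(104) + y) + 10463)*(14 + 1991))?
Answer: √192983669/3 ≈ 4630.6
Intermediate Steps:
y = 1283/9 (y = (36*35 + 23)/9 = (1260 + 23)/9 = (⅑)*1283 = 1283/9 ≈ 142.56)
√(-30029 + ((V(104) + y) + 10463)*(14 + 1991)) = √(-30029 + ((104 + 1283/9) + 10463)*(14 + 1991)) = √(-30029 + (2219/9 + 10463)*2005) = √(-30029 + (96386/9)*2005) = √(-30029 + 193253930/9) = √(192983669/9) = √192983669/3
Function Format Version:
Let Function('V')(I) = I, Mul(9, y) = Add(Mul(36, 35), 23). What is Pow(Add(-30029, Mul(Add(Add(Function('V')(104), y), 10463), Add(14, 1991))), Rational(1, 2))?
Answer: Mul(Rational(1, 3), Pow(192983669, Rational(1, 2))) ≈ 4630.6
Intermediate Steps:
y = Rational(1283, 9) (y = Mul(Rational(1, 9), Add(Mul(36, 35), 23)) = Mul(Rational(1, 9), Add(1260, 23)) = Mul(Rational(1, 9), 1283) = Rational(1283, 9) ≈ 142.56)
Pow(Add(-30029, Mul(Add(Add(Function('V')(104), y), 10463), Add(14, 1991))), Rational(1, 2)) = Pow(Add(-30029, Mul(Add(Add(104, Rational(1283, 9)), 10463), Add(14, 1991))), Rational(1, 2)) = Pow(Add(-30029, Mul(Add(Rational(2219, 9), 10463), 2005)), Rational(1, 2)) = Pow(Add(-30029, Mul(Rational(96386, 9), 2005)), Rational(1, 2)) = Pow(Add(-30029, Rational(193253930, 9)), Rational(1, 2)) = Pow(Rational(192983669, 9), Rational(1, 2)) = Mul(Rational(1, 3), Pow(192983669, Rational(1, 2)))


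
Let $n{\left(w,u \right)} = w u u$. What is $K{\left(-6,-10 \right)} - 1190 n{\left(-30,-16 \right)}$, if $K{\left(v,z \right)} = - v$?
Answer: $9139206$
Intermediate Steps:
$n{\left(w,u \right)} = w u^{2}$ ($n{\left(w,u \right)} = u w u = w u^{2}$)
$K{\left(-6,-10 \right)} - 1190 n{\left(-30,-16 \right)} = \left(-1\right) \left(-6\right) - 1190 \left(- 30 \left(-16\right)^{2}\right) = 6 - 1190 \left(\left(-30\right) 256\right) = 6 - -9139200 = 6 + 9139200 = 9139206$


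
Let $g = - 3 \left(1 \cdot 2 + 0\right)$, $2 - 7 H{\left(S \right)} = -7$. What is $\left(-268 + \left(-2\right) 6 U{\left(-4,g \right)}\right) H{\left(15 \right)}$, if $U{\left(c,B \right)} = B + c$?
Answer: $- \frac{1332}{7} \approx -190.29$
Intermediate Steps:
$H{\left(S \right)} = \frac{9}{7}$ ($H{\left(S \right)} = \frac{2}{7} - -1 = \frac{2}{7} + 1 = \frac{9}{7}$)
$g = -6$ ($g = - 3 \left(2 + 0\right) = \left(-3\right) 2 = -6$)
$\left(-268 + \left(-2\right) 6 U{\left(-4,g \right)}\right) H{\left(15 \right)} = \left(-268 + \left(-2\right) 6 \left(-6 - 4\right)\right) \frac{9}{7} = \left(-268 - -120\right) \frac{9}{7} = \left(-268 + 120\right) \frac{9}{7} = \left(-148\right) \frac{9}{7} = - \frac{1332}{7}$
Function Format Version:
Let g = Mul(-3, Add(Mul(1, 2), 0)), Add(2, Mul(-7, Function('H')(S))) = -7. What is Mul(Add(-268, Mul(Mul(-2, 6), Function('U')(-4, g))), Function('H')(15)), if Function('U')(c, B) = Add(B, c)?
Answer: Rational(-1332, 7) ≈ -190.29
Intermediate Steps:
Function('H')(S) = Rational(9, 7) (Function('H')(S) = Add(Rational(2, 7), Mul(Rational(-1, 7), -7)) = Add(Rational(2, 7), 1) = Rational(9, 7))
g = -6 (g = Mul(-3, Add(2, 0)) = Mul(-3, 2) = -6)
Mul(Add(-268, Mul(Mul(-2, 6), Function('U')(-4, g))), Function('H')(15)) = Mul(Add(-268, Mul(Mul(-2, 6), Add(-6, -4))), Rational(9, 7)) = Mul(Add(-268, Mul(-12, -10)), Rational(9, 7)) = Mul(Add(-268, 120), Rational(9, 7)) = Mul(-148, Rational(9, 7)) = Rational(-1332, 7)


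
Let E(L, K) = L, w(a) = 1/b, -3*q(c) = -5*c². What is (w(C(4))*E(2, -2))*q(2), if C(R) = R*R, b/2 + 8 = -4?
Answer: -5/9 ≈ -0.55556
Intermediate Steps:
b = -24 (b = -16 + 2*(-4) = -16 - 8 = -24)
C(R) = R²
q(c) = 5*c²/3 (q(c) = -(-5)*c²/3 = 5*c²/3)
w(a) = -1/24 (w(a) = 1/(-24) = -1/24)
(w(C(4))*E(2, -2))*q(2) = (-1/24*2)*((5/3)*2²) = -5*4/36 = -1/12*20/3 = -5/9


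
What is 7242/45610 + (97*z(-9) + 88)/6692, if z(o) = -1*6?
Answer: 6483031/76305530 ≈ 0.084962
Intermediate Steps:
z(o) = -6
7242/45610 + (97*z(-9) + 88)/6692 = 7242/45610 + (97*(-6) + 88)/6692 = 7242*(1/45610) + (-582 + 88)*(1/6692) = 3621/22805 - 494*1/6692 = 3621/22805 - 247/3346 = 6483031/76305530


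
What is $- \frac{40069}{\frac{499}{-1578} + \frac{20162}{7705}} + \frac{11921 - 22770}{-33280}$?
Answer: $- \frac{16212998216102791}{930869588480} \approx -17417.0$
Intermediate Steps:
$- \frac{40069}{\frac{499}{-1578} + \frac{20162}{7705}} + \frac{11921 - 22770}{-33280} = - \frac{40069}{499 \left(- \frac{1}{1578}\right) + 20162 \cdot \frac{1}{7705}} - - \frac{10849}{33280} = - \frac{40069}{- \frac{499}{1578} + \frac{20162}{7705}} + \frac{10849}{33280} = - \frac{40069}{\frac{27970841}{12158490}} + \frac{10849}{33280} = \left(-40069\right) \frac{12158490}{27970841} + \frac{10849}{33280} = - \frac{487178535810}{27970841} + \frac{10849}{33280} = - \frac{16212998216102791}{930869588480}$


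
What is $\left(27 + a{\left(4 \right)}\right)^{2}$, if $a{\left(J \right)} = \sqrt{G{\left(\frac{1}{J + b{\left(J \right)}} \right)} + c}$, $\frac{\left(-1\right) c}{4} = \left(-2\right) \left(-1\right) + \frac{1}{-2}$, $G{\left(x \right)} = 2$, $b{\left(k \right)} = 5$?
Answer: $725 + 108 i \approx 725.0 + 108.0 i$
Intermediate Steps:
$c = -6$ ($c = - 4 \left(\left(-2\right) \left(-1\right) + \frac{1}{-2}\right) = - 4 \left(2 - \frac{1}{2}\right) = \left(-4\right) \frac{3}{2} = -6$)
$a{\left(J \right)} = 2 i$ ($a{\left(J \right)} = \sqrt{2 - 6} = \sqrt{-4} = 2 i$)
$\left(27 + a{\left(4 \right)}\right)^{2} = \left(27 + 2 i\right)^{2}$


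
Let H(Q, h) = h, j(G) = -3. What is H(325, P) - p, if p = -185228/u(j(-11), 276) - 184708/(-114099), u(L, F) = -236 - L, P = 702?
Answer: -2514649502/26585067 ≈ -94.589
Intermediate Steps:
p = 21177366536/26585067 (p = -185228/(-236 - 1*(-3)) - 184708/(-114099) = -185228/(-236 + 3) - 184708*(-1/114099) = -185228/(-233) + 184708/114099 = -185228*(-1/233) + 184708/114099 = 185228/233 + 184708/114099 = 21177366536/26585067 ≈ 796.59)
H(325, P) - p = 702 - 1*21177366536/26585067 = 702 - 21177366536/26585067 = -2514649502/26585067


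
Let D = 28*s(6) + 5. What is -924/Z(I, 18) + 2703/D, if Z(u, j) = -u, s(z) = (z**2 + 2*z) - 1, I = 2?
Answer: 613005/1321 ≈ 464.05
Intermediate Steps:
s(z) = -1 + z**2 + 2*z
D = 1321 (D = 28*(-1 + 6**2 + 2*6) + 5 = 28*(-1 + 36 + 12) + 5 = 28*47 + 5 = 1316 + 5 = 1321)
-924/Z(I, 18) + 2703/D = -924/((-1*2)) + 2703/1321 = -924/(-2) + 2703*(1/1321) = -924*(-1/2) + 2703/1321 = 462 + 2703/1321 = 613005/1321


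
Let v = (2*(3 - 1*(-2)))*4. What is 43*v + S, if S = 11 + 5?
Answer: 1736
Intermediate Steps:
v = 40 (v = (2*(3 + 2))*4 = (2*5)*4 = 10*4 = 40)
S = 16
43*v + S = 43*40 + 16 = 1720 + 16 = 1736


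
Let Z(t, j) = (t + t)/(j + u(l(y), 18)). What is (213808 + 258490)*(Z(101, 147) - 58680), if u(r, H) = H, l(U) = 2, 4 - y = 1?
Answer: -4572788291404/165 ≈ -2.7714e+10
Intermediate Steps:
y = 3 (y = 4 - 1*1 = 4 - 1 = 3)
Z(t, j) = 2*t/(18 + j) (Z(t, j) = (t + t)/(j + 18) = (2*t)/(18 + j) = 2*t/(18 + j))
(213808 + 258490)*(Z(101, 147) - 58680) = (213808 + 258490)*(2*101/(18 + 147) - 58680) = 472298*(2*101/165 - 58680) = 472298*(2*101*(1/165) - 58680) = 472298*(202/165 - 58680) = 472298*(-9681998/165) = -4572788291404/165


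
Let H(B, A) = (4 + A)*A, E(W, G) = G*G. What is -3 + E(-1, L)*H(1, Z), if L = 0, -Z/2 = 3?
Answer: -3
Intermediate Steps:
Z = -6 (Z = -2*3 = -6)
E(W, G) = G**2
H(B, A) = A*(4 + A)
-3 + E(-1, L)*H(1, Z) = -3 + 0**2*(-6*(4 - 6)) = -3 + 0*(-6*(-2)) = -3 + 0*12 = -3 + 0 = -3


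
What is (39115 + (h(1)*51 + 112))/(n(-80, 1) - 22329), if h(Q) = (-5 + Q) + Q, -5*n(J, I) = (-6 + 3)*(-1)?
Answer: -97685/55824 ≈ -1.7499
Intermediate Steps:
n(J, I) = -3/5 (n(J, I) = -(-6 + 3)*(-1)/5 = -(-3)*(-1)/5 = -1/5*3 = -3/5)
h(Q) = -5 + 2*Q
(39115 + (h(1)*51 + 112))/(n(-80, 1) - 22329) = (39115 + ((-5 + 2*1)*51 + 112))/(-3/5 - 22329) = (39115 + ((-5 + 2)*51 + 112))/(-111648/5) = (39115 + (-3*51 + 112))*(-5/111648) = (39115 + (-153 + 112))*(-5/111648) = (39115 - 41)*(-5/111648) = 39074*(-5/111648) = -97685/55824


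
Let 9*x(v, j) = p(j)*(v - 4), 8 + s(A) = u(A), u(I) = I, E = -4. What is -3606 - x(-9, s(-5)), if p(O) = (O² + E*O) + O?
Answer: -29750/9 ≈ -3305.6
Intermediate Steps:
p(O) = O² - 3*O (p(O) = (O² - 4*O) + O = O² - 3*O)
s(A) = -8 + A
x(v, j) = j*(-4 + v)*(-3 + j)/9 (x(v, j) = ((j*(-3 + j))*(v - 4))/9 = ((j*(-3 + j))*(-4 + v))/9 = (j*(-4 + v)*(-3 + j))/9 = j*(-4 + v)*(-3 + j)/9)
-3606 - x(-9, s(-5)) = -3606 - (-8 - 5)*(-4 - 9)*(-3 + (-8 - 5))/9 = -3606 - (-13)*(-13)*(-3 - 13)/9 = -3606 - (-13)*(-13)*(-16)/9 = -3606 - 1*(-2704/9) = -3606 + 2704/9 = -29750/9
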